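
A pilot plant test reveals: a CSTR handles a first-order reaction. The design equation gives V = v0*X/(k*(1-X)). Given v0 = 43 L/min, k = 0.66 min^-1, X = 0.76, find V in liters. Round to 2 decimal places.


V = v0 * X / (k * (1 - X))
V = 43 * 0.76 / (0.66 * (1 - 0.76))
V = 32.68 / (0.66 * 0.24)
V = 32.68 / 0.1584
V = 206.31 L


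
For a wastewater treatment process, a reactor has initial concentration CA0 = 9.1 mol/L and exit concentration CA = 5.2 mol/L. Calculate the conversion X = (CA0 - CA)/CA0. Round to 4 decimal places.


X = (CA0 - CA) / CA0
X = (9.1 - 5.2) / 9.1
X = 3.9 / 9.1
X = 0.4286


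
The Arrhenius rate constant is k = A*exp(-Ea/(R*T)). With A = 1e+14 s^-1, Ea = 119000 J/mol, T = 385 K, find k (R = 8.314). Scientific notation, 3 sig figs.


k = A * exp(-Ea/(R*T))
k = 1e+14 * exp(-119000 / (8.314 * 385))
k = 1e+14 * exp(-37.17716)
k = 7.15e-03


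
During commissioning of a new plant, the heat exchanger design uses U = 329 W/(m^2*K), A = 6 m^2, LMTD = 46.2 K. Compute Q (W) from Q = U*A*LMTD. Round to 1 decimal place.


Q = U * A * LMTD
Q = 329 * 6 * 46.2
Q = 91198.8 W


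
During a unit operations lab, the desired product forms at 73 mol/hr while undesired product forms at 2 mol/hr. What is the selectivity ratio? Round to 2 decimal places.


S = desired product rate / undesired product rate
S = 73 / 2
S = 36.50


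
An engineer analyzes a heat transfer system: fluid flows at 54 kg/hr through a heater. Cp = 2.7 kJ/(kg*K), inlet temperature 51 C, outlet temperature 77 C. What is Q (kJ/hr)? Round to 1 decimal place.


Q = m_dot * Cp * (T2 - T1)
Q = 54 * 2.7 * (77 - 51)
Q = 54 * 2.7 * 26
Q = 3790.8 kJ/hr


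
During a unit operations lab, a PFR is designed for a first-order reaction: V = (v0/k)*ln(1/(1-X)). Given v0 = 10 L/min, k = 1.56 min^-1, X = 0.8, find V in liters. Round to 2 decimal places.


V = (v0/k) * ln(1/(1-X))
V = (10/1.56) * ln(1/(1-0.8))
V = 6.410256 * ln(5.0)
V = 6.410256 * 1.609438
V = 10.32 L


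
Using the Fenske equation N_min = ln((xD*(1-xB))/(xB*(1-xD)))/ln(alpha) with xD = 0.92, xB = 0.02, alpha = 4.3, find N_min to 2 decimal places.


N_min = ln((xD*(1-xB))/(xB*(1-xD))) / ln(alpha)
Numerator inside ln: 0.9016 / 0.0016 = 563.5
ln(563.5) = 6.334167
ln(alpha) = ln(4.3) = 1.458615
N_min = 6.334167 / 1.458615 = 4.34


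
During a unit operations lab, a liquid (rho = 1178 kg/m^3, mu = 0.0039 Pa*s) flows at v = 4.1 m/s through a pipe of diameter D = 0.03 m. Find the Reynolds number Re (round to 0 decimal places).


Re = rho * v * D / mu
Re = 1178 * 4.1 * 0.03 / 0.0039
Re = 144.894 / 0.0039
Re = 37152


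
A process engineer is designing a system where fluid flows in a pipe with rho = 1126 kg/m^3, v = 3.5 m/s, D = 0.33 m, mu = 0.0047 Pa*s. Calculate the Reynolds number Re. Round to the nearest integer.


Re = rho * v * D / mu
Re = 1126 * 3.5 * 0.33 / 0.0047
Re = 1300.53 / 0.0047
Re = 276709


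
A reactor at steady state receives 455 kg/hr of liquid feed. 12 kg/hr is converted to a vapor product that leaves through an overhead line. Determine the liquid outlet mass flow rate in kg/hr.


Steady-state mass balance on the main outlet: F_out = F_in - F_removed
F_out = 455 - 12
F_out = 443 kg/hr


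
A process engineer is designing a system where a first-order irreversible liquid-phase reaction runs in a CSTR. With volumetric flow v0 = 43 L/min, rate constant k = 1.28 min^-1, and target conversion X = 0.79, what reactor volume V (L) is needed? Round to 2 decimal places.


V = v0 * X / (k * (1 - X))
V = 43 * 0.79 / (1.28 * (1 - 0.79))
V = 33.97 / (1.28 * 0.21)
V = 33.97 / 0.2688
V = 126.38 L


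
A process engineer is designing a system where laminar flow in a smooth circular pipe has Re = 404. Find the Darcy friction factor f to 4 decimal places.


f = 64 / Re
f = 64 / 404
f = 0.1584


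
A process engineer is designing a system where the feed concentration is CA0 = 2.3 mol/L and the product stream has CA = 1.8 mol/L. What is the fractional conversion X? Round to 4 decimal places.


X = (CA0 - CA) / CA0
X = (2.3 - 1.8) / 2.3
X = 0.5 / 2.3
X = 0.2174


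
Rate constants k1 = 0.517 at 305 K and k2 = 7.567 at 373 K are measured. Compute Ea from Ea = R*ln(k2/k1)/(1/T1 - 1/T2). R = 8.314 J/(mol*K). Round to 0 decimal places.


Ea = R * ln(k2/k1) / (1/T1 - 1/T2)
ln(k2/k1) = ln(7.567/0.517) = 2.6835091
1/T1 - 1/T2 = 1/305 - 1/373 = 0.000597723377
Ea = 8.314 * 2.6835091 / 0.000597723377
Ea = 37326 J/mol


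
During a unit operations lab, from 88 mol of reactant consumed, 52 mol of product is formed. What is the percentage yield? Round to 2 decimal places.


Yield = (moles product / moles consumed) * 100%
Yield = (52 / 88) * 100
Yield = 0.5909 * 100
Yield = 59.09%


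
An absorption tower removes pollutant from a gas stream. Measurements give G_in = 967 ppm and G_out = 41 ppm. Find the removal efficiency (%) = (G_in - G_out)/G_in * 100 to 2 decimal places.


Efficiency = (G_in - G_out) / G_in * 100%
Efficiency = (967 - 41) / 967 * 100
Efficiency = 926 / 967 * 100
Efficiency = 95.76%


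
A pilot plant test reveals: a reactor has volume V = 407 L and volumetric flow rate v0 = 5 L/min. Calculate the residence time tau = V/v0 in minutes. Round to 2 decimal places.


tau = V / v0
tau = 407 / 5
tau = 81.40 min


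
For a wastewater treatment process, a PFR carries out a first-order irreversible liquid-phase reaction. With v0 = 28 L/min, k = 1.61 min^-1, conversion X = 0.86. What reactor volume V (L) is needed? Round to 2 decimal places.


V = (v0/k) * ln(1/(1-X))
V = (28/1.61) * ln(1/(1-0.86))
V = 17.391304 * ln(7.142857)
V = 17.391304 * 1.966113
V = 34.19 L


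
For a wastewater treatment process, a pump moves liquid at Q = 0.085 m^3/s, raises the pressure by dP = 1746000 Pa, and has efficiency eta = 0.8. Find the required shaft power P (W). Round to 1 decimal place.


P = Q * dP / eta
P = 0.085 * 1746000 / 0.8
P = 148410.0 / 0.8
P = 185512.5 W


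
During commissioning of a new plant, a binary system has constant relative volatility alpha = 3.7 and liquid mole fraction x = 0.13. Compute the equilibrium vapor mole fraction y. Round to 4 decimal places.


y = alpha*x / (1 + (alpha-1)*x)
y = 3.7*0.13 / (1 + (3.7-1)*0.13)
y = 0.481 / (1 + 0.351)
y = 0.481 / 1.351
y = 0.3560


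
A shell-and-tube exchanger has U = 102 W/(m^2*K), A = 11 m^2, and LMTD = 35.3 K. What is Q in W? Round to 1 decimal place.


Q = U * A * LMTD
Q = 102 * 11 * 35.3
Q = 39606.6 W


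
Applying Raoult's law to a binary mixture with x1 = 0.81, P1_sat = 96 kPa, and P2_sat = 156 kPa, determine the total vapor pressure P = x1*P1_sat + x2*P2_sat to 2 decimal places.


P = x1*P1_sat + x2*P2_sat
x2 = 1 - x1 = 1 - 0.81 = 0.19
P = 0.81*96 + 0.19*156
P = 77.76 + 29.64
P = 107.40 kPa


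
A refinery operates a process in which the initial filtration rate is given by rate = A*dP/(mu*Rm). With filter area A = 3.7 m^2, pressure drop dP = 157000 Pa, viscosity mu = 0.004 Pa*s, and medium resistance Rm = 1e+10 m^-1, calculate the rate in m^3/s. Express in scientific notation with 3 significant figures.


rate = A * dP / (mu * Rm)
rate = 3.7 * 157000 / (0.004 * 1e+10)
rate = 580900.0 / 4.000e+07
rate = 1.45e-02 m^3/s


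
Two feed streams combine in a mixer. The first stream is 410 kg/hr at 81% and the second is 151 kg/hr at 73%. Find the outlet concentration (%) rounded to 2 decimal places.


Mass balance on solute: F1*x1 + F2*x2 = F3*x3
F3 = F1 + F2 = 410 + 151 = 561 kg/hr
x3 = (F1*x1 + F2*x2)/F3
x3 = (410*0.81 + 151*0.73) / 561
x3 = 78.85%


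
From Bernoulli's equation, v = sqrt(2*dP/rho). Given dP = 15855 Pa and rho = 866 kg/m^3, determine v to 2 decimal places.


v = sqrt(2*dP/rho)
v = sqrt(2*15855/866)
v = sqrt(36.616628)
v = 6.05 m/s


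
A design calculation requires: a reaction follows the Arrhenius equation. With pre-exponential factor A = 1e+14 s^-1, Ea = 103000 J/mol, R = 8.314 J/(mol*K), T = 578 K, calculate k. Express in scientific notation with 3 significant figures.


k = A * exp(-Ea/(R*T))
k = 1e+14 * exp(-103000 / (8.314 * 578))
k = 1e+14 * exp(-21.433809)
k = 4.91e+04


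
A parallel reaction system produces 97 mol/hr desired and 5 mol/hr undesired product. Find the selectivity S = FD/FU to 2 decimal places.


S = desired product rate / undesired product rate
S = 97 / 5
S = 19.40


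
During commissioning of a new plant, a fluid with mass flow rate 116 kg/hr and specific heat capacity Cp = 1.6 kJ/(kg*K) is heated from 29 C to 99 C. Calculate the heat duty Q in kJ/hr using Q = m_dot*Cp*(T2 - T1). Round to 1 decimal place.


Q = m_dot * Cp * (T2 - T1)
Q = 116 * 1.6 * (99 - 29)
Q = 116 * 1.6 * 70
Q = 12992.0 kJ/hr


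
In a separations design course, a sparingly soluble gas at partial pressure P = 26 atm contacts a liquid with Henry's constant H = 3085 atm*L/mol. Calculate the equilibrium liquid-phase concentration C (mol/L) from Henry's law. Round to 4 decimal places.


C = P / H
C = 26 / 3085
C = 0.0084 mol/L


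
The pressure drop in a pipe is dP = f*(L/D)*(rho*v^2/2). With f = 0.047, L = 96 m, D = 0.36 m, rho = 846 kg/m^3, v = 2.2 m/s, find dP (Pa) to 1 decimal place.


dP = f * (L/D) * (rho*v^2/2)
dP = 0.047 * (96/0.36) * (846*2.2^2/2)
L/D = 266.66666667
rho*v^2/2 = 846*4.84/2 = 2047.32
dP = 0.047 * 266.66666667 * 2047.32
dP = 25659.7 Pa


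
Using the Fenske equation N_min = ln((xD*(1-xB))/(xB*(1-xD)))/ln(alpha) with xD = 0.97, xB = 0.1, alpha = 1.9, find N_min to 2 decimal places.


N_min = ln((xD*(1-xB))/(xB*(1-xD))) / ln(alpha)
Numerator inside ln: 0.873 / 0.003 = 291.0
ln(291.0) = 5.673323
ln(alpha) = ln(1.9) = 0.641854
N_min = 5.673323 / 0.641854 = 8.84


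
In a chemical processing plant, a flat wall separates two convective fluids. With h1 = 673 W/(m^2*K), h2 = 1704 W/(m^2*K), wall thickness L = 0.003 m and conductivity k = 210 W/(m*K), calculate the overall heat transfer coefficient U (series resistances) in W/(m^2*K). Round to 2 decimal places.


1/U = 1/h1 + L/k + 1/h2
1/U = 1/673 + 0.003/210 + 1/1704
1/U = 0.0014858841 + 1.42857e-05 + 0.0005868545
1/U = 0.0020870243
U = 479.15 W/(m^2*K)


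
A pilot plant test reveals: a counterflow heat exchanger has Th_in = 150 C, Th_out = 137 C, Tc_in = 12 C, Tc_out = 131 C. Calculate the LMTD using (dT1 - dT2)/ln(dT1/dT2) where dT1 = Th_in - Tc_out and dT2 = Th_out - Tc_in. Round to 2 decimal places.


dT1 = Th_in - Tc_out = 150 - 131 = 19
dT2 = Th_out - Tc_in = 137 - 12 = 125
LMTD = (dT1 - dT2) / ln(dT1/dT2)
LMTD = (19 - 125) / ln(19/125)
LMTD = 56.27 K


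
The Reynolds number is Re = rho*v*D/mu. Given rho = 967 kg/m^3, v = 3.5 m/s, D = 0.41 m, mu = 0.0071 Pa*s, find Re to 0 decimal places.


Re = rho * v * D / mu
Re = 967 * 3.5 * 0.41 / 0.0071
Re = 1387.645 / 0.0071
Re = 195443


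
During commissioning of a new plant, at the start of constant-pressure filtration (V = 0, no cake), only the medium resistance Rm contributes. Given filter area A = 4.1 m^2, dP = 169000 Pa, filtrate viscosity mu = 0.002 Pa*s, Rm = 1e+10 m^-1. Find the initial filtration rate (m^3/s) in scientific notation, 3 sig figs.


rate = A * dP / (mu * Rm)
rate = 4.1 * 169000 / (0.002 * 1e+10)
rate = 692900.0 / 2.000e+07
rate = 3.46e-02 m^3/s


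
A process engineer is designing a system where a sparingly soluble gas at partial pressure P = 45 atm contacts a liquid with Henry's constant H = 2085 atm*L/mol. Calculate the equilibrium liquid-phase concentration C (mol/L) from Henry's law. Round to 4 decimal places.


C = P / H
C = 45 / 2085
C = 0.0216 mol/L


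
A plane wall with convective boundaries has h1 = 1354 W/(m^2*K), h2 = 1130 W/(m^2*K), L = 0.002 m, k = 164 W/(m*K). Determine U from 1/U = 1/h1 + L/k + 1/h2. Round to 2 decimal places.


1/U = 1/h1 + L/k + 1/h2
1/U = 1/1354 + 0.002/164 + 1/1130
1/U = 0.0007385524 + 1.21951e-05 + 0.0008849558
1/U = 0.0016357033
U = 611.36 W/(m^2*K)


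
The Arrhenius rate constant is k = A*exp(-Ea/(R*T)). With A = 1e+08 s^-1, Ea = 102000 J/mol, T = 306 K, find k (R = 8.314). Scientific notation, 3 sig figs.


k = A * exp(-Ea/(R*T))
k = 1e+08 * exp(-102000 / (8.314 * 306))
k = 1e+08 * exp(-40.093016)
k = 3.87e-10


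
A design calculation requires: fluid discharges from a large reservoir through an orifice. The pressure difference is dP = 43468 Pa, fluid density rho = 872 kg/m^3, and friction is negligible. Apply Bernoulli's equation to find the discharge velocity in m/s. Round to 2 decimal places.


v = sqrt(2*dP/rho)
v = sqrt(2*43468/872)
v = sqrt(99.697248)
v = 9.98 m/s


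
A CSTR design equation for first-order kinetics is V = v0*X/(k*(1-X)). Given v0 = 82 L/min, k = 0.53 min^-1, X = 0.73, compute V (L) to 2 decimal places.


V = v0 * X / (k * (1 - X))
V = 82 * 0.73 / (0.53 * (1 - 0.73))
V = 59.86 / (0.53 * 0.27)
V = 59.86 / 0.1431
V = 418.31 L


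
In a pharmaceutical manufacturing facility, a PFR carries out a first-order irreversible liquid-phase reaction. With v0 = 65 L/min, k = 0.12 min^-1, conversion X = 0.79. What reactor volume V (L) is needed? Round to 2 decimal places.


V = (v0/k) * ln(1/(1-X))
V = (65/0.12) * ln(1/(1-0.79))
V = 541.666667 * ln(4.761905)
V = 541.666667 * 1.560648
V = 845.35 L


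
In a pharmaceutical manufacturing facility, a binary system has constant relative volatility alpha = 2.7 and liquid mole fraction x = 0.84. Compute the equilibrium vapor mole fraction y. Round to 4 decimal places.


y = alpha*x / (1 + (alpha-1)*x)
y = 2.7*0.84 / (1 + (2.7-1)*0.84)
y = 2.268 / (1 + 1.428)
y = 2.268 / 2.428
y = 0.9341


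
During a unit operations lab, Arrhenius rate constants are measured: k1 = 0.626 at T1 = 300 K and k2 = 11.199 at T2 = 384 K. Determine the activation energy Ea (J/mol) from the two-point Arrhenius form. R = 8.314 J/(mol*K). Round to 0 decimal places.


Ea = R * ln(k2/k1) / (1/T1 - 1/T2)
ln(k2/k1) = ln(11.199/0.626) = 2.8842294
1/T1 - 1/T2 = 1/300 - 1/384 = 0.000729166667
Ea = 8.314 * 2.8842294 / 0.000729166667
Ea = 32886 J/mol


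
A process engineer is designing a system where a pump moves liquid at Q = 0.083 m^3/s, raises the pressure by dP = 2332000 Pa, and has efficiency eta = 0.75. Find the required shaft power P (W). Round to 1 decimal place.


P = Q * dP / eta
P = 0.083 * 2332000 / 0.75
P = 193556.0 / 0.75
P = 258074.7 W


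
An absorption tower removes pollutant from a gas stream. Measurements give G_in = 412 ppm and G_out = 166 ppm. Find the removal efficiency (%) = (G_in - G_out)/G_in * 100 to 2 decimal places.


Efficiency = (G_in - G_out) / G_in * 100%
Efficiency = (412 - 166) / 412 * 100
Efficiency = 246 / 412 * 100
Efficiency = 59.71%


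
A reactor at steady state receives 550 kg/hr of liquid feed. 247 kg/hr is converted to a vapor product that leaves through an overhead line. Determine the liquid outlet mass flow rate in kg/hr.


Steady-state mass balance on the main outlet: F_out = F_in - F_removed
F_out = 550 - 247
F_out = 303 kg/hr


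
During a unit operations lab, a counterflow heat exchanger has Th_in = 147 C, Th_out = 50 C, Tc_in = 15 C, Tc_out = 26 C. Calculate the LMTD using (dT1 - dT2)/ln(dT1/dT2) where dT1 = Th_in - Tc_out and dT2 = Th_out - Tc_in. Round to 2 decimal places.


dT1 = Th_in - Tc_out = 147 - 26 = 121
dT2 = Th_out - Tc_in = 50 - 15 = 35
LMTD = (dT1 - dT2) / ln(dT1/dT2)
LMTD = (121 - 35) / ln(121/35)
LMTD = 69.33 K


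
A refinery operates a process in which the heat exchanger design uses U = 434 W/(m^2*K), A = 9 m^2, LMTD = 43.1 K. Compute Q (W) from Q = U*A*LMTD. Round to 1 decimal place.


Q = U * A * LMTD
Q = 434 * 9 * 43.1
Q = 168348.6 W


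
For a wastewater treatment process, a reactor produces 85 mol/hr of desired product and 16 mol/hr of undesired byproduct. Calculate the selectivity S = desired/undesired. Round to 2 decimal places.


S = desired product rate / undesired product rate
S = 85 / 16
S = 5.31


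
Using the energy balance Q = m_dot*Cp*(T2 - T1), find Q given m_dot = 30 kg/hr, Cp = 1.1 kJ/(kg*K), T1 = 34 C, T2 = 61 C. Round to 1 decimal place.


Q = m_dot * Cp * (T2 - T1)
Q = 30 * 1.1 * (61 - 34)
Q = 30 * 1.1 * 27
Q = 891.0 kJ/hr


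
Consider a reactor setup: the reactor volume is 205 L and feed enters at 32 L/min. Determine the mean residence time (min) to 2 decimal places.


tau = V / v0
tau = 205 / 32
tau = 6.41 min


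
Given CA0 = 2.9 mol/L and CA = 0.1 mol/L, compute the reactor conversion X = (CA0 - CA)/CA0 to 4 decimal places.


X = (CA0 - CA) / CA0
X = (2.9 - 0.1) / 2.9
X = 2.8 / 2.9
X = 0.9655


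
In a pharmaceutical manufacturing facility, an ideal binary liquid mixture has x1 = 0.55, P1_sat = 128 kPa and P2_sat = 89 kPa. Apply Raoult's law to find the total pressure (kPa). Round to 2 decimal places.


P = x1*P1_sat + x2*P2_sat
x2 = 1 - x1 = 1 - 0.55 = 0.45
P = 0.55*128 + 0.45*89
P = 70.4 + 40.05
P = 110.45 kPa


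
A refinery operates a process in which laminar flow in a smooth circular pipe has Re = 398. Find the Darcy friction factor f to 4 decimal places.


f = 64 / Re
f = 64 / 398
f = 0.1608


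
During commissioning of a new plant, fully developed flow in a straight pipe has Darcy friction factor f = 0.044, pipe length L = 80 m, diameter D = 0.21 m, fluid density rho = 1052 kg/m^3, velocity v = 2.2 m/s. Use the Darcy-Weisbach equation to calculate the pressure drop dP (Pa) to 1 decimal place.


dP = f * (L/D) * (rho*v^2/2)
dP = 0.044 * (80/0.21) * (1052*2.2^2/2)
L/D = 380.95238095
rho*v^2/2 = 1052*4.84/2 = 2545.84
dP = 0.044 * 380.95238095 * 2545.84
dP = 42673.1 Pa


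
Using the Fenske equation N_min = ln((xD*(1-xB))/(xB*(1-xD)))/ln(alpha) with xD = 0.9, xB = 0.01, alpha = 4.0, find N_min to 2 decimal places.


N_min = ln((xD*(1-xB))/(xB*(1-xD))) / ln(alpha)
Numerator inside ln: 0.891 / 0.001 = 891.0
ln(891.0) = 6.792344
ln(alpha) = ln(4.0) = 1.386294
N_min = 6.792344 / 1.386294 = 4.90


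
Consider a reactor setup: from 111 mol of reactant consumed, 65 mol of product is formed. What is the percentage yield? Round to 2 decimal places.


Yield = (moles product / moles consumed) * 100%
Yield = (65 / 111) * 100
Yield = 0.5856 * 100
Yield = 58.56%


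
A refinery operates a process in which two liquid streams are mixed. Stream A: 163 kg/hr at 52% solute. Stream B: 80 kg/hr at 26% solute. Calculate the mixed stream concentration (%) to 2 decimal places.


Mass balance on solute: F1*x1 + F2*x2 = F3*x3
F3 = F1 + F2 = 163 + 80 = 243 kg/hr
x3 = (F1*x1 + F2*x2)/F3
x3 = (163*0.52 + 80*0.26) / 243
x3 = 43.44%


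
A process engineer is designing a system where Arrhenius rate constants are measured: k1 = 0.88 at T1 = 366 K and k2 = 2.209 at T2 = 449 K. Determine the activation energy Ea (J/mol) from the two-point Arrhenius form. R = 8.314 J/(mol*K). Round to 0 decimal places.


Ea = R * ln(k2/k1) / (1/T1 - 1/T2)
ln(k2/k1) = ln(2.209/0.88) = 0.9203733
1/T1 - 1/T2 = 1/366 - 1/449 = 0.000505068945
Ea = 8.314 * 0.9203733 / 0.000505068945
Ea = 15150 J/mol


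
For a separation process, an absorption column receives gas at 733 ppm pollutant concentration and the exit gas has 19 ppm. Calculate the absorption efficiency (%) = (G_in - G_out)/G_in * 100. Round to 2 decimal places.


Efficiency = (G_in - G_out) / G_in * 100%
Efficiency = (733 - 19) / 733 * 100
Efficiency = 714 / 733 * 100
Efficiency = 97.41%


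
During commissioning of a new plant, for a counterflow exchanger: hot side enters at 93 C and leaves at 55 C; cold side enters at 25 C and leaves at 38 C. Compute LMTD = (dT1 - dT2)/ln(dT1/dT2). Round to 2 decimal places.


dT1 = Th_in - Tc_out = 93 - 38 = 55
dT2 = Th_out - Tc_in = 55 - 25 = 30
LMTD = (dT1 - dT2) / ln(dT1/dT2)
LMTD = (55 - 30) / ln(55/30)
LMTD = 41.24 K


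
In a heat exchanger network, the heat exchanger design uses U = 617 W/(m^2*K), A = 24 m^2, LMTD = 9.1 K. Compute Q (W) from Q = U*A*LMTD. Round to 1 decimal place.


Q = U * A * LMTD
Q = 617 * 24 * 9.1
Q = 134752.8 W


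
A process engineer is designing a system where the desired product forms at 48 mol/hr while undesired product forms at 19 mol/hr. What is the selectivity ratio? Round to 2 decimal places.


S = desired product rate / undesired product rate
S = 48 / 19
S = 2.53


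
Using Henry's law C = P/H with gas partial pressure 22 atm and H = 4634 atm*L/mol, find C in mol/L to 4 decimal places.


C = P / H
C = 22 / 4634
C = 0.0047 mol/L


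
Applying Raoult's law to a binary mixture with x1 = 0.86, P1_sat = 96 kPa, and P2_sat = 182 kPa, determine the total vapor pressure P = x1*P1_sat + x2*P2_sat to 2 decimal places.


P = x1*P1_sat + x2*P2_sat
x2 = 1 - x1 = 1 - 0.86 = 0.14
P = 0.86*96 + 0.14*182
P = 82.56 + 25.48
P = 108.04 kPa


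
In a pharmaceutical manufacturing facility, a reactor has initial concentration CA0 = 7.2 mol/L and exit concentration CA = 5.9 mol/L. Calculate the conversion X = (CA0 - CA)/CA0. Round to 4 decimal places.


X = (CA0 - CA) / CA0
X = (7.2 - 5.9) / 7.2
X = 1.3 / 7.2
X = 0.1806


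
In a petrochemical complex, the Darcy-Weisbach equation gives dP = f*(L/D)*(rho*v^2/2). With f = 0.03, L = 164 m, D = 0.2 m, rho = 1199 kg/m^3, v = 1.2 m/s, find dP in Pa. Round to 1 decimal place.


dP = f * (L/D) * (rho*v^2/2)
dP = 0.03 * (164/0.2) * (1199*1.2^2/2)
L/D = 820.0
rho*v^2/2 = 1199*1.44/2 = 863.28
dP = 0.03 * 820.0 * 863.28
dP = 21236.7 Pa


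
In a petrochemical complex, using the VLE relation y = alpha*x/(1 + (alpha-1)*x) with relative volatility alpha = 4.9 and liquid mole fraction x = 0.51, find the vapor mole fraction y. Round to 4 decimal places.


y = alpha*x / (1 + (alpha-1)*x)
y = 4.9*0.51 / (1 + (4.9-1)*0.51)
y = 2.499 / (1 + 1.989)
y = 2.499 / 2.989
y = 0.8361


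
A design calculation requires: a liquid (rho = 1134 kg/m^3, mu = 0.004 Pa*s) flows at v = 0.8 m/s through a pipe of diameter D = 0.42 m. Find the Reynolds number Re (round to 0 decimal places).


Re = rho * v * D / mu
Re = 1134 * 0.8 * 0.42 / 0.004
Re = 381.024 / 0.004
Re = 95256


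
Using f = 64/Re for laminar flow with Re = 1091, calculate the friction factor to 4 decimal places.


f = 64 / Re
f = 64 / 1091
f = 0.0587


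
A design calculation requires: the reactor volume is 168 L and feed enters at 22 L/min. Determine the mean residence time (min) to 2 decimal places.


tau = V / v0
tau = 168 / 22
tau = 7.64 min


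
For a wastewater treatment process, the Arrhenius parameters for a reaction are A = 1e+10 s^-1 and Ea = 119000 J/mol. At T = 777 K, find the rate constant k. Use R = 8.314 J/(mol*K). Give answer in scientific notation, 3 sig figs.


k = A * exp(-Ea/(R*T))
k = 1e+10 * exp(-119000 / (8.314 * 777))
k = 1e+10 * exp(-18.421115)
k = 1.00e+02


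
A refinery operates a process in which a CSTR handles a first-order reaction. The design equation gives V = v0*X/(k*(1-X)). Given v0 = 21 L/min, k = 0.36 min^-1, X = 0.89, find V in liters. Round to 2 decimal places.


V = v0 * X / (k * (1 - X))
V = 21 * 0.89 / (0.36 * (1 - 0.89))
V = 18.69 / (0.36 * 0.11)
V = 18.69 / 0.0396
V = 471.97 L


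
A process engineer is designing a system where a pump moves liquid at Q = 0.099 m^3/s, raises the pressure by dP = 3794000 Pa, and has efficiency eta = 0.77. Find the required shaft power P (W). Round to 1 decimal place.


P = Q * dP / eta
P = 0.099 * 3794000 / 0.77
P = 375606.0 / 0.77
P = 487800.0 W


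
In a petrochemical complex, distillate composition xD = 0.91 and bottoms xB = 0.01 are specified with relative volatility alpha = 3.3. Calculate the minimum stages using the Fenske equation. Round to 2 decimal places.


N_min = ln((xD*(1-xB))/(xB*(1-xD))) / ln(alpha)
Numerator inside ln: 0.9009 / 0.0009 = 1001.0
ln(1001.0) = 6.908755
ln(alpha) = ln(3.3) = 1.193922
N_min = 6.908755 / 1.193922 = 5.79


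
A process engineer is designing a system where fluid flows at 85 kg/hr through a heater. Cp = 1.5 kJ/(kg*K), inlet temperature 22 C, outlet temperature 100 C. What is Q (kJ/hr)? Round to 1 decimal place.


Q = m_dot * Cp * (T2 - T1)
Q = 85 * 1.5 * (100 - 22)
Q = 85 * 1.5 * 78
Q = 9945.0 kJ/hr


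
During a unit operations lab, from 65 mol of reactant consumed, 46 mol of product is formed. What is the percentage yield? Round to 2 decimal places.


Yield = (moles product / moles consumed) * 100%
Yield = (46 / 65) * 100
Yield = 0.7077 * 100
Yield = 70.77%


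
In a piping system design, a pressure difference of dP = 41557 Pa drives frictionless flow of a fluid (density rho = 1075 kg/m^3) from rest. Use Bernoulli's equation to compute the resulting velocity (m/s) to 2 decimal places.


v = sqrt(2*dP/rho)
v = sqrt(2*41557/1075)
v = sqrt(77.315349)
v = 8.79 m/s


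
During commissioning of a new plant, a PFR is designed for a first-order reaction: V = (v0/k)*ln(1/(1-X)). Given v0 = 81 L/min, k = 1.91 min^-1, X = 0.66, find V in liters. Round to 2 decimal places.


V = (v0/k) * ln(1/(1-X))
V = (81/1.91) * ln(1/(1-0.66))
V = 42.408377 * ln(2.941176)
V = 42.408377 * 1.07881
V = 45.75 L


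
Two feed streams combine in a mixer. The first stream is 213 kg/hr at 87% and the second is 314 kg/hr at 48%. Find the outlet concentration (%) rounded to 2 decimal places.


Mass balance on solute: F1*x1 + F2*x2 = F3*x3
F3 = F1 + F2 = 213 + 314 = 527 kg/hr
x3 = (F1*x1 + F2*x2)/F3
x3 = (213*0.87 + 314*0.48) / 527
x3 = 63.76%


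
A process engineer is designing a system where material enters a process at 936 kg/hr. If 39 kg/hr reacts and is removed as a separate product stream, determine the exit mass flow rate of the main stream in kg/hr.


Steady-state mass balance on the main outlet: F_out = F_in - F_removed
F_out = 936 - 39
F_out = 897 kg/hr


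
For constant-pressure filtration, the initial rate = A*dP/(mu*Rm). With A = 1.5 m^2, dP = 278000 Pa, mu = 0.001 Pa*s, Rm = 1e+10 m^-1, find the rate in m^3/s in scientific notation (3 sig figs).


rate = A * dP / (mu * Rm)
rate = 1.5 * 278000 / (0.001 * 1e+10)
rate = 417000.0 / 1.000e+07
rate = 4.17e-02 m^3/s


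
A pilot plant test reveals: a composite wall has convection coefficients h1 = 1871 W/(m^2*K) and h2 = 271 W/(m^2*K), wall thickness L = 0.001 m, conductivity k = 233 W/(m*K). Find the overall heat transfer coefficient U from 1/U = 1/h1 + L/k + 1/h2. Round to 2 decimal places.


1/U = 1/h1 + L/k + 1/h2
1/U = 1/1871 + 0.001/233 + 1/271
1/U = 0.0005344735 + 4.2918e-06 + 0.0036900369
1/U = 0.0042288022
U = 236.47 W/(m^2*K)


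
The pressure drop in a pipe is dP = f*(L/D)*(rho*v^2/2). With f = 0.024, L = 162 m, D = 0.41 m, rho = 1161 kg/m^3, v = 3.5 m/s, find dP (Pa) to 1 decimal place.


dP = f * (L/D) * (rho*v^2/2)
dP = 0.024 * (162/0.41) * (1161*3.5^2/2)
L/D = 395.12195122
rho*v^2/2 = 1161*12.25/2 = 7111.125
dP = 0.024 * 395.12195122 * 7111.125
dP = 67434.3 Pa


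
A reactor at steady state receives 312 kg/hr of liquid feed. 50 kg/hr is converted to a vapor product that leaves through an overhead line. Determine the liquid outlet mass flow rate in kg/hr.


Steady-state mass balance on the main outlet: F_out = F_in - F_removed
F_out = 312 - 50
F_out = 262 kg/hr


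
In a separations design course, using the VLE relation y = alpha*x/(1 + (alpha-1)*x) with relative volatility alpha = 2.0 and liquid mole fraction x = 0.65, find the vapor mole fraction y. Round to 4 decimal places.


y = alpha*x / (1 + (alpha-1)*x)
y = 2.0*0.65 / (1 + (2.0-1)*0.65)
y = 1.3 / (1 + 0.65)
y = 1.3 / 1.65
y = 0.7879


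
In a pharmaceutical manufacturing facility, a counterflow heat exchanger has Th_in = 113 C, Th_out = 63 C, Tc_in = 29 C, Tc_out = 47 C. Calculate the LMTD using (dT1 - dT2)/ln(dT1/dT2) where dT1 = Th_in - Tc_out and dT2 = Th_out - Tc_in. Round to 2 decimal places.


dT1 = Th_in - Tc_out = 113 - 47 = 66
dT2 = Th_out - Tc_in = 63 - 29 = 34
LMTD = (dT1 - dT2) / ln(dT1/dT2)
LMTD = (66 - 34) / ln(66/34)
LMTD = 48.24 K


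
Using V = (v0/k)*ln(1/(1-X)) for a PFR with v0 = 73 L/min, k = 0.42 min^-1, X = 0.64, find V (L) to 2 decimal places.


V = (v0/k) * ln(1/(1-X))
V = (73/0.42) * ln(1/(1-0.64))
V = 173.809524 * ln(2.777778)
V = 173.809524 * 1.021651
V = 177.57 L


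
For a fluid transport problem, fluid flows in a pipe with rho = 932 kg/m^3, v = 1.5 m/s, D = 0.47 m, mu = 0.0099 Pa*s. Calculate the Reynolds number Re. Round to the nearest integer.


Re = rho * v * D / mu
Re = 932 * 1.5 * 0.47 / 0.0099
Re = 657.06 / 0.0099
Re = 66370


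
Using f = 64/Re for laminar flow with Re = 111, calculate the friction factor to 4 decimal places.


f = 64 / Re
f = 64 / 111
f = 0.5766


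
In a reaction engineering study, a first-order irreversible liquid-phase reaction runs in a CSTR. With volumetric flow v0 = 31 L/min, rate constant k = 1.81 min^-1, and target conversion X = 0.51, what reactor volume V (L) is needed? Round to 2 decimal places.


V = v0 * X / (k * (1 - X))
V = 31 * 0.51 / (1.81 * (1 - 0.51))
V = 15.81 / (1.81 * 0.49)
V = 15.81 / 0.8869
V = 17.83 L


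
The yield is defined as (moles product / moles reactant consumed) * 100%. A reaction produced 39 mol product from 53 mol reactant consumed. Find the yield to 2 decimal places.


Yield = (moles product / moles consumed) * 100%
Yield = (39 / 53) * 100
Yield = 0.7358 * 100
Yield = 73.58%


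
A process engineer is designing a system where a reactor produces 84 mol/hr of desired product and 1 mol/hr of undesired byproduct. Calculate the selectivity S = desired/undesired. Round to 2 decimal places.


S = desired product rate / undesired product rate
S = 84 / 1
S = 84.00


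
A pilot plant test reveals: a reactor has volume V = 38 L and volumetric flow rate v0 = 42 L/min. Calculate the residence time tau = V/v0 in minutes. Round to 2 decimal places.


tau = V / v0
tau = 38 / 42
tau = 0.90 min


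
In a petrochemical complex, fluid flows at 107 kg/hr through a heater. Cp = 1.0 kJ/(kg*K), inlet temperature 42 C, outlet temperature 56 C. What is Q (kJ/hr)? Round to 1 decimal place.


Q = m_dot * Cp * (T2 - T1)
Q = 107 * 1.0 * (56 - 42)
Q = 107 * 1.0 * 14
Q = 1498.0 kJ/hr


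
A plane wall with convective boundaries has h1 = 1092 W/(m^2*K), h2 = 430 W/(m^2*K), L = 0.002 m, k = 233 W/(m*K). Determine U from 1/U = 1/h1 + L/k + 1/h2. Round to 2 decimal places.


1/U = 1/h1 + L/k + 1/h2
1/U = 1/1092 + 0.002/233 + 1/430
1/U = 0.0009157509 + 8.5837e-06 + 0.0023255814
1/U = 0.003249916
U = 307.70 W/(m^2*K)


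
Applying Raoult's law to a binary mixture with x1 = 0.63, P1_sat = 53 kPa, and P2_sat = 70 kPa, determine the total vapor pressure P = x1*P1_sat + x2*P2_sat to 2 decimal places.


P = x1*P1_sat + x2*P2_sat
x2 = 1 - x1 = 1 - 0.63 = 0.37
P = 0.63*53 + 0.37*70
P = 33.39 + 25.9
P = 59.29 kPa


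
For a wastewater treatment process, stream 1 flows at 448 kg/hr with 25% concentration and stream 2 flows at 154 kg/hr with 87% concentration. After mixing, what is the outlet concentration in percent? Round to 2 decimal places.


Mass balance on solute: F1*x1 + F2*x2 = F3*x3
F3 = F1 + F2 = 448 + 154 = 602 kg/hr
x3 = (F1*x1 + F2*x2)/F3
x3 = (448*0.25 + 154*0.87) / 602
x3 = 40.86%


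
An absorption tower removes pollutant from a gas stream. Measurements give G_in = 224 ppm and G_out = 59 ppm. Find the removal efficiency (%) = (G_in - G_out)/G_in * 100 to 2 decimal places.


Efficiency = (G_in - G_out) / G_in * 100%
Efficiency = (224 - 59) / 224 * 100
Efficiency = 165 / 224 * 100
Efficiency = 73.66%


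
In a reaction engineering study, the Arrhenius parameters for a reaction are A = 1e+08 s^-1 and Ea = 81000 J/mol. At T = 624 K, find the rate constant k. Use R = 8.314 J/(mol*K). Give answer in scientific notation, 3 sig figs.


k = A * exp(-Ea/(R*T))
k = 1e+08 * exp(-81000 / (8.314 * 624))
k = 1e+08 * exp(-15.613146)
k = 1.66e+01


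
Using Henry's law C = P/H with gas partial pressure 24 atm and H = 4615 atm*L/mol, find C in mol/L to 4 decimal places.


C = P / H
C = 24 / 4615
C = 0.0052 mol/L


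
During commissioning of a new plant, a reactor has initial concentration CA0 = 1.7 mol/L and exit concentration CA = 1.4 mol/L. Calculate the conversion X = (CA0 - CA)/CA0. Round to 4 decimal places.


X = (CA0 - CA) / CA0
X = (1.7 - 1.4) / 1.7
X = 0.3 / 1.7
X = 0.1765


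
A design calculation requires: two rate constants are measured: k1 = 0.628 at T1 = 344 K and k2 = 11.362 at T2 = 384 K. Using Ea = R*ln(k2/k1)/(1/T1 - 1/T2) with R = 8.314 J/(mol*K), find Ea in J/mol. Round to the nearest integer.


Ea = R * ln(k2/k1) / (1/T1 - 1/T2)
ln(k2/k1) = ln(11.362/0.628) = 2.8954896
1/T1 - 1/T2 = 1/344 - 1/384 = 0.000302810078
Ea = 8.314 * 2.8954896 / 0.000302810078
Ea = 79499 J/mol


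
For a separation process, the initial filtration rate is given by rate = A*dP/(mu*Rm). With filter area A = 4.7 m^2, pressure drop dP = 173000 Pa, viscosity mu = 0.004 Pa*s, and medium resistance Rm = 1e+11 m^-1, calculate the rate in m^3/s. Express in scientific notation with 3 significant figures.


rate = A * dP / (mu * Rm)
rate = 4.7 * 173000 / (0.004 * 1e+11)
rate = 813100.0 / 4.000e+08
rate = 2.03e-03 m^3/s


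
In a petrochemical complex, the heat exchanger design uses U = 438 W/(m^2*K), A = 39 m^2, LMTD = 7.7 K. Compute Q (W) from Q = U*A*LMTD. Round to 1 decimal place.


Q = U * A * LMTD
Q = 438 * 39 * 7.7
Q = 131531.4 W


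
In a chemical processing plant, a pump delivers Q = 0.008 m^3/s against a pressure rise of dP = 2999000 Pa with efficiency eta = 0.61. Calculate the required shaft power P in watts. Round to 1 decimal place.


P = Q * dP / eta
P = 0.008 * 2999000 / 0.61
P = 23992.0 / 0.61
P = 39331.1 W


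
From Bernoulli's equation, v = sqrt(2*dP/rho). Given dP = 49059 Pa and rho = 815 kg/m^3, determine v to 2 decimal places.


v = sqrt(2*dP/rho)
v = sqrt(2*49059/815)
v = sqrt(120.390184)
v = 10.97 m/s


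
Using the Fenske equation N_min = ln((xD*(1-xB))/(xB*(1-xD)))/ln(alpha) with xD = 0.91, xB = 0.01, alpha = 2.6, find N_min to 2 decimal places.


N_min = ln((xD*(1-xB))/(xB*(1-xD))) / ln(alpha)
Numerator inside ln: 0.9009 / 0.0009 = 1001.0
ln(1001.0) = 6.908755
ln(alpha) = ln(2.6) = 0.955511
N_min = 6.908755 / 0.955511 = 7.23


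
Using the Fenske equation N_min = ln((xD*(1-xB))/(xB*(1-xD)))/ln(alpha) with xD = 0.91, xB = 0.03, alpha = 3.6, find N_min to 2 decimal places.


N_min = ln((xD*(1-xB))/(xB*(1-xD))) / ln(alpha)
Numerator inside ln: 0.8827 / 0.0027 = 326.925926
ln(326.925926) = 5.789734
ln(alpha) = ln(3.6) = 1.280934
N_min = 5.789734 / 1.280934 = 4.52


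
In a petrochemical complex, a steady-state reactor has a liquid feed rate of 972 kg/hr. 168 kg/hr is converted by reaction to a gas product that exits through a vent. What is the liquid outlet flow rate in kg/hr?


Steady-state mass balance on the main outlet: F_out = F_in - F_removed
F_out = 972 - 168
F_out = 804 kg/hr


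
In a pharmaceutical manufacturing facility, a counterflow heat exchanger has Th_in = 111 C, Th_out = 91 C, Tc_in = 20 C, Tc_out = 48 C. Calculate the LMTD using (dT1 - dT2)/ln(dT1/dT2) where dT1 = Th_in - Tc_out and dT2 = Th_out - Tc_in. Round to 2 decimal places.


dT1 = Th_in - Tc_out = 111 - 48 = 63
dT2 = Th_out - Tc_in = 91 - 20 = 71
LMTD = (dT1 - dT2) / ln(dT1/dT2)
LMTD = (63 - 71) / ln(63/71)
LMTD = 66.92 K


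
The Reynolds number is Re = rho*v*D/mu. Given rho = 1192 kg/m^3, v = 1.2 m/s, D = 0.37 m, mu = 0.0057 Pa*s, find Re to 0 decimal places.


Re = rho * v * D / mu
Re = 1192 * 1.2 * 0.37 / 0.0057
Re = 529.248 / 0.0057
Re = 92851


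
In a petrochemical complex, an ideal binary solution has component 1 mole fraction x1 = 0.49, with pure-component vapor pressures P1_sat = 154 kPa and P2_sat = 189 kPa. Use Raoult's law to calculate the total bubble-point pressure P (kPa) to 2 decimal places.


P = x1*P1_sat + x2*P2_sat
x2 = 1 - x1 = 1 - 0.49 = 0.51
P = 0.49*154 + 0.51*189
P = 75.46 + 96.39
P = 171.85 kPa


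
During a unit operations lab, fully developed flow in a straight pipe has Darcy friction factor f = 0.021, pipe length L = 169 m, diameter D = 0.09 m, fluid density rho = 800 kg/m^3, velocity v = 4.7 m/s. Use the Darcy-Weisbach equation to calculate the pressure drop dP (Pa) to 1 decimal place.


dP = f * (L/D) * (rho*v^2/2)
dP = 0.021 * (169/0.09) * (800*4.7^2/2)
L/D = 1877.77777778
rho*v^2/2 = 800*22.09/2 = 8836.0
dP = 0.021 * 1877.77777778 * 8836.0
dP = 348432.9 Pa


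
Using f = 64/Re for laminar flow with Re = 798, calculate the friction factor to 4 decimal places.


f = 64 / Re
f = 64 / 798
f = 0.0802


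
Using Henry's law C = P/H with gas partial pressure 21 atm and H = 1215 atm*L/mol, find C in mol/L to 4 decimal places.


C = P / H
C = 21 / 1215
C = 0.0173 mol/L


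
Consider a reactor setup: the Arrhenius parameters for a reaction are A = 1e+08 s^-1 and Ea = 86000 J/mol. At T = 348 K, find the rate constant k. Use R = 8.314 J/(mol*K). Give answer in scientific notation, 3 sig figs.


k = A * exp(-Ea/(R*T))
k = 1e+08 * exp(-86000 / (8.314 * 348))
k = 1e+08 * exp(-29.724132)
k = 1.23e-05


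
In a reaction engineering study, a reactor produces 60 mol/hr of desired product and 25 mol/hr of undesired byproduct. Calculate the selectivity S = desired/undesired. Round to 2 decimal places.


S = desired product rate / undesired product rate
S = 60 / 25
S = 2.40


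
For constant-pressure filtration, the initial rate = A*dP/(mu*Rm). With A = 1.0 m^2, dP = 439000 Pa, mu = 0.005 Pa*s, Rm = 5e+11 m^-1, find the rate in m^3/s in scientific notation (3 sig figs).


rate = A * dP / (mu * Rm)
rate = 1.0 * 439000 / (0.005 * 5e+11)
rate = 439000.0 / 2.500e+09
rate = 1.76e-04 m^3/s


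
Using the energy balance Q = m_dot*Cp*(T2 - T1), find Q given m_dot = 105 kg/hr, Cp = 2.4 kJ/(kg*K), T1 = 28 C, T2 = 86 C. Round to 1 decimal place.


Q = m_dot * Cp * (T2 - T1)
Q = 105 * 2.4 * (86 - 28)
Q = 105 * 2.4 * 58
Q = 14616.0 kJ/hr


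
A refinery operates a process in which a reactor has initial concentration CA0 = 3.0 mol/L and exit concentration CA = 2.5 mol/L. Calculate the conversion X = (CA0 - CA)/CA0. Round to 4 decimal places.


X = (CA0 - CA) / CA0
X = (3.0 - 2.5) / 3.0
X = 0.5 / 3.0
X = 0.1667


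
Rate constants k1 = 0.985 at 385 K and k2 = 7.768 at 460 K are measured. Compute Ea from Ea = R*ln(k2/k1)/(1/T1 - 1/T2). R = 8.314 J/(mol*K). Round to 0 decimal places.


Ea = R * ln(k2/k1) / (1/T1 - 1/T2)
ln(k2/k1) = ln(7.768/0.985) = 2.0651264
1/T1 - 1/T2 = 1/385 - 1/460 = 0.000423489554
Ea = 8.314 * 2.0651264 / 0.000423489554
Ea = 40543 J/mol


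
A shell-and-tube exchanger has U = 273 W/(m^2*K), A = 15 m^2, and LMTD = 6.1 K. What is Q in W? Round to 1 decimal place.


Q = U * A * LMTD
Q = 273 * 15 * 6.1
Q = 24979.5 W


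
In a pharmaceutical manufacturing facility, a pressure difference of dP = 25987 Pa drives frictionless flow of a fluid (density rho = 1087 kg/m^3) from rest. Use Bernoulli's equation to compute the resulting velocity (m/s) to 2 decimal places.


v = sqrt(2*dP/rho)
v = sqrt(2*25987/1087)
v = sqrt(47.814167)
v = 6.91 m/s


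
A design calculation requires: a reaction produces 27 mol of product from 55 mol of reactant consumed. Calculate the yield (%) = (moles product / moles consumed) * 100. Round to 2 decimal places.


Yield = (moles product / moles consumed) * 100%
Yield = (27 / 55) * 100
Yield = 0.4909 * 100
Yield = 49.09%


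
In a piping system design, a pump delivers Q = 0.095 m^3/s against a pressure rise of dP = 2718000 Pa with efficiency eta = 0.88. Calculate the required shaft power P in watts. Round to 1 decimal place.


P = Q * dP / eta
P = 0.095 * 2718000 / 0.88
P = 258210.0 / 0.88
P = 293420.5 W


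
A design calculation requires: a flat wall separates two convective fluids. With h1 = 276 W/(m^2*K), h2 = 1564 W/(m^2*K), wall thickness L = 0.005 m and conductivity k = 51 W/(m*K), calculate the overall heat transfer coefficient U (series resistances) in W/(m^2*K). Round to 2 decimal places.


1/U = 1/h1 + L/k + 1/h2
1/U = 1/276 + 0.005/51 + 1/1564
1/U = 0.0036231884 + 9.80392e-05 + 0.0006393862
1/U = 0.0043606138
U = 229.33 W/(m^2*K)
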